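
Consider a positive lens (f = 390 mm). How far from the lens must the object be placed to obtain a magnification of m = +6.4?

m = −d_i/d_o ⇒ d_i = −m·d_o.
1/f = 1/d_o + 1/d_i = 1/d_o − 1/(m·d_o) = (1 − 1/m)/d_o, so d_o = f(1 − 1/m) = (390.0)(1 − 1/(+6.4)) = 329 mm.

329 mm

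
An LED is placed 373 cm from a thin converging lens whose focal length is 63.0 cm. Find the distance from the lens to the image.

Thin-lens equation: 1/s_i = 1/f − 1/s_o = 1/(63.00) − 1/(373) = 0.01587 − 0.002681 = 0.01319, so s_i = 75.8 cm.
The image is real, inverted and reduced, on the far side of the lens.

75.8 cm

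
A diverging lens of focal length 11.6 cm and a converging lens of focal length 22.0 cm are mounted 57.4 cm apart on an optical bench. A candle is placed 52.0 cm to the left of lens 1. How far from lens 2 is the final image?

32.8 cm

Lens 1 is diverging, so f₁ = −11.6 cm.
Lens 1: 1/d_i1 = 1/f₁ − 1/d_o1 = 1/(-11.6) − 1/(52.0) = -0.1054, so d_i1 = -9.484 cm.
The intermediate image is 9.484 cm to the left of lens 1 (virtual), which is 57.4 − (-9.484) = 66.88 cm to the left of lens 2, so d_o2 = +66.88 cm.
Lens 2: 1/d_i2 = 1/f₂ − 1/d_o2 = 1/(22.0) − 1/(66.88) = 0.03050, so d_i2 = 32.8 cm.
The final image is real, 32.8 cm to the right of lens 2 (overall magnification ≈ -0.089).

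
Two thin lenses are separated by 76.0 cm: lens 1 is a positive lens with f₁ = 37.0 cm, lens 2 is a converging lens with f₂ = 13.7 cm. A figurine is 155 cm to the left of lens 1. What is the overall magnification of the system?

Lens 1: 1/d_i1 = 1/(37.0) − 1/(155) = 0.02058, so d_i1 = 48.60 cm; m₁ = −d_i1/d_o1 = -0.3135.
d_o2 = 76.0 − (48.60) = 27.40 cm.
Lens 2: 1/d_i2 = 1/(13.7) − 1/(27.40) = 0.03650, so d_i2 = 27.40 cm; m₂ = −d_i2/d_o2 = -1.000.
m = m₁·m₂ = (-0.3135)(-1.000) = +0.314.

m = +0.314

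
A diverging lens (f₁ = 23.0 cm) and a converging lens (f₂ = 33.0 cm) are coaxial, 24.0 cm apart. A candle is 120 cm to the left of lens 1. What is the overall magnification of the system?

f₁ = −23.0 cm (diverging).
Lens 1: 1/d_i1 = 1/(-23.0) − 1/(120) = -0.05181, so d_i1 = -19.30 cm; m₁ = −d_i1/d_o1 = +0.1608.
d_o2 = 24.0 − (-19.30) = 43.30 cm.
Lens 2: 1/d_i2 = 1/(33.0) − 1/(43.30) = 0.007208, so d_i2 = 138.7 cm; m₂ = −d_i2/d_o2 = -3.204.
m = m₁·m₂ = (+0.1608)(-3.204) = -0.515.

m = -0.515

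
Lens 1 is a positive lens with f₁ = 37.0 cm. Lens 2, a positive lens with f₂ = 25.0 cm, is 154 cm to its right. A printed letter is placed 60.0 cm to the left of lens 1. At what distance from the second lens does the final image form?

Lens 1: 1/d_i1 = 1/f₁ − 1/d_o1 = 1/(37.0) − 1/(60.0) = 0.01036, so d_i1 = 96.52 cm.
The intermediate image is 96.52 cm to the right of lens 1, which is 154 − (96.52) = 57.48 cm to the left of lens 2, so d_o2 = +57.48 cm.
Lens 2: 1/d_i2 = 1/f₂ − 1/d_o2 = 1/(25.0) − 1/(57.48) = 0.02260, so d_i2 = 44.2 cm.
The final image is real, 44.2 cm to the right of lens 2 (overall magnification ≈ 1.2).

44.2 cm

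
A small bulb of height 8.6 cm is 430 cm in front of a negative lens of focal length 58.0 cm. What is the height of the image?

For a negative lens, f = -58.0 cm.
1/d_i = 1/f − 1/d_o = 1/(-58.00) − 1/(430) = -0.01957, so d_i = -51.11 cm.
m = −d_i/d_o = +0.1189.
|h_i| = |m|·h_o = 0.1189 × 8.6 = 1.02 cm. The image is virtual, upright and reduced, on the same side as the object.

1.02 cm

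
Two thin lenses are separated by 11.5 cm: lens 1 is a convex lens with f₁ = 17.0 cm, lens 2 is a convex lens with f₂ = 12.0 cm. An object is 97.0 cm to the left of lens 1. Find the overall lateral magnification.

m = -0.121

Lens 1: 1/d_i1 = 1/(17.0) − 1/(97.0) = 0.04851, so d_i1 = 20.61 cm; m₁ = −d_i1/d_o1 = -0.2125.
d_o2 = 11.5 − (20.61) = -9.110 cm (virtual object).
Lens 2: 1/d_i2 = 1/(12.0) − 1/(-9.110) = 0.1931, so d_i2 = 5.179 cm; m₂ = −d_i2/d_o2 = +0.5685.
m = m₁·m₂ = (-0.2125)(+0.5685) = -0.121.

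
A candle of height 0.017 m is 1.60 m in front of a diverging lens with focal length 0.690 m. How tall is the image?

0.00512 m

For a diverging lens, f = -0.690 m.
1/d_i = 1/f − 1/d_o = 1/(-0.6900) − 1/(1.60) = -2.074, so d_i = -0.4821 m.
m = −d_i/d_o = +0.3013.
|h_i| = |m|·h_o = 0.3013 × 0.017 = 0.00512 m. The image is virtual, upright and reduced, on the same side as the object.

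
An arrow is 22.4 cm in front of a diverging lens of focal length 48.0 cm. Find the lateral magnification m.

For a diverging lens, f = -48.0 cm.
1/d_i = 1/f − 1/d_o = 1/(-48.00) − 1/(22.4) = -0.06548, so d_i = -15.27 cm.
m = −d_i/d_o = −(-15.27)/(22.4) = +0.682.
The image is virtual, upright and reduced, on the same side as the object.

m = +0.682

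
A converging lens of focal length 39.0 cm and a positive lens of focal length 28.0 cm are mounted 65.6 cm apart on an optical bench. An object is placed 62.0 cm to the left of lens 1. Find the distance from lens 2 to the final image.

16.4 cm

Lens 1: 1/d_i1 = 1/f₁ − 1/d_o1 = 1/(39.0) − 1/(62.0) = 0.009512, so d_i1 = 105.1 cm.
The intermediate image is 105.1 cm to the right of lens 1, which lies 39.50 cm to the right of lens 2 — a virtual object — so d_o2 = −39.50 cm.
Lens 2: 1/d_i2 = 1/f₂ − 1/d_o2 = 1/(28.0) − 1/(-39.50) = 0.06103, so d_i2 = 16.4 cm.
The final image is real, 16.4 cm to the right of lens 2 (overall magnification ≈ -0.70).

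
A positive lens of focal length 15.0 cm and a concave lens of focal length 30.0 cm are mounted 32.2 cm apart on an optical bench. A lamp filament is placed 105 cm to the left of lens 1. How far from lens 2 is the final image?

Lens 1: 1/d_i1 = 1/f₁ − 1/d_o1 = 1/(15.0) − 1/(105) = 0.05714, so d_i1 = 17.50 cm.
The intermediate image is 17.50 cm to the right of lens 1, which is 32.2 − (17.50) = 14.70 cm to the left of lens 2, so d_o2 = +14.70 cm.
Lens 2 is diverging, so f₂ = −30.0 cm.
Lens 2: 1/d_i2 = 1/f₂ − 1/d_o2 = 1/(-30.0) − 1/(14.70) = -0.1014, so d_i2 = -9.87 cm.
The final image is virtual, 9.87 cm to the left of lens 2 (overall magnification ≈ -0.11).

9.87 cm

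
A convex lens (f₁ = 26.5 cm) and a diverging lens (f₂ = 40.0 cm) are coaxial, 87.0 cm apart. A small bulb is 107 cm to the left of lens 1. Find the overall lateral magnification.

Lens 1: 1/d_i1 = 1/(26.5) − 1/(107) = 0.02839, so d_i1 = 35.22 cm; m₁ = −d_i1/d_o1 = -0.3292.
d_o2 = 87.0 − (35.22) = 51.78 cm.
f₂ = −40.0 cm (diverging).
Lens 2: 1/d_i2 = 1/(-40.0) − 1/(51.78) = -0.04431, so d_i2 = -22.57 cm; m₂ = −d_i2/d_o2 = +0.4358.
m = m₁·m₂ = (-0.3292)(+0.4358) = -0.143.

m = -0.143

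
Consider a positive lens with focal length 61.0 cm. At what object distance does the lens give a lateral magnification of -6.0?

71.2 cm

m = −d_i/d_o ⇒ d_i = −m·d_o.
1/f = 1/d_o + 1/d_i = 1/d_o − 1/(m·d_o) = (1 − 1/m)/d_o, so d_o = f(1 − 1/m) = (61.00)(1 − 1/(-6.0)) = 71.2 cm.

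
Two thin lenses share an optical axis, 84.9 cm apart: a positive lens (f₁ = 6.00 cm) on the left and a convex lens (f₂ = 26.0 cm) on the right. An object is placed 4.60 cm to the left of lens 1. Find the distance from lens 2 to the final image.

Lens 1: 1/d_i1 = 1/f₁ − 1/d_o1 = 1/(6.00) − 1/(4.60) = -0.05072, so d_i1 = -19.71 cm.
The intermediate image is 19.71 cm to the left of lens 1 (virtual), which is 84.9 − (-19.71) = 104.6 cm to the left of lens 2, so d_o2 = +104.6 cm.
Lens 2: 1/d_i2 = 1/f₂ − 1/d_o2 = 1/(26.0) − 1/(104.6) = 0.02890, so d_i2 = 34.6 cm.
The final image is real, 34.6 cm to the right of lens 2 (overall magnification ≈ -1.4).

34.6 cm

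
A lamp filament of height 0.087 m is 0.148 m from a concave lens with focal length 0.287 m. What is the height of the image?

0.0574 m

For a concave lens, f = -0.287 m.
1/d_i = 1/f − 1/d_o = 1/(-0.2870) − 1/(0.148) = -10.24, so d_i = -0.09765 m.
m = −d_i/d_o = +0.6598.
|h_i| = |m|·h_o = 0.6598 × 0.087 = 0.0574 m. The image is virtual, upright and reduced, on the same side as the object.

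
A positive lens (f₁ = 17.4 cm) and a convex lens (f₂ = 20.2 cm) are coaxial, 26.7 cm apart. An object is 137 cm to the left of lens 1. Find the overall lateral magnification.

m = -0.219

Lens 1: 1/d_i1 = 1/(17.4) − 1/(137) = 0.05017, so d_i1 = 19.93 cm; m₁ = −d_i1/d_o1 = -0.1455.
d_o2 = 26.7 − (19.93) = 6.770 cm.
Lens 2: 1/d_i2 = 1/(20.2) − 1/(6.770) = -0.09821, so d_i2 = -10.18 cm; m₂ = −d_i2/d_o2 = +1.504.
m = m₁·m₂ = (-0.1455)(+1.504) = -0.219.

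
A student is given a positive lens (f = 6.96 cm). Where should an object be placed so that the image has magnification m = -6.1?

m = −d_i/d_o ⇒ d_i = −m·d_o.
1/f = 1/d_o + 1/d_i = 1/d_o − 1/(m·d_o) = (1 − 1/m)/d_o, so d_o = f(1 − 1/m) = (6.960)(1 − 1/(-6.1)) = 8.10 cm.

8.10 cm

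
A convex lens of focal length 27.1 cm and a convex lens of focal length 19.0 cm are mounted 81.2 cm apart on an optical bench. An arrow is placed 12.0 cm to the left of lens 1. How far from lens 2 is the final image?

Lens 1: 1/d_i1 = 1/f₁ − 1/d_o1 = 1/(27.1) − 1/(12.0) = -0.04643, so d_i1 = -21.54 cm.
The intermediate image is 21.54 cm to the left of lens 1 (virtual), which is 81.2 − (-21.54) = 102.7 cm to the left of lens 2, so d_o2 = +102.7 cm.
Lens 2: 1/d_i2 = 1/f₂ − 1/d_o2 = 1/(19.0) − 1/(102.7) = 0.04289, so d_i2 = 23.3 cm.
The final image is real, 23.3 cm to the right of lens 2 (overall magnification ≈ -0.41).

23.3 cm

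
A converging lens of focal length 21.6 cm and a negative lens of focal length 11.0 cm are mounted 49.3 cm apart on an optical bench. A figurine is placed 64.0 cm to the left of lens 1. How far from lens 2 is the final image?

Lens 1: 1/d_i1 = 1/f₁ − 1/d_o1 = 1/(21.6) − 1/(64.0) = 0.03067, so d_i1 = 32.60 cm.
The intermediate image is 32.60 cm to the right of lens 1, which is 49.3 − (32.60) = 16.70 cm to the left of lens 2, so d_o2 = +16.70 cm.
Lens 2 is diverging, so f₂ = −11.0 cm.
Lens 2: 1/d_i2 = 1/f₂ − 1/d_o2 = 1/(-11.0) − 1/(16.70) = -0.1508, so d_i2 = -6.63 cm.
The final image is virtual, 6.63 cm to the left of lens 2 (overall magnification ≈ -0.20).

6.63 cm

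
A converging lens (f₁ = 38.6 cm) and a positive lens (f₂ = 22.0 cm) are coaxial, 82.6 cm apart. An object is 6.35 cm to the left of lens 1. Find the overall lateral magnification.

m = -0.386

Lens 1: 1/d_i1 = 1/(38.6) − 1/(6.35) = -0.1316, so d_i1 = -7.600 cm; m₁ = −d_i1/d_o1 = +1.197.
d_o2 = 82.6 − (-7.600) = 90.20 cm.
Lens 2: 1/d_i2 = 1/(22.0) − 1/(90.20) = 0.03437, so d_i2 = 29.10 cm; m₂ = −d_i2/d_o2 = -0.3226.
m = m₁·m₂ = (+1.197)(-0.3226) = -0.386.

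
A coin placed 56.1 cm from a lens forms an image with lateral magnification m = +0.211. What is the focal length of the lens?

m = −d_i/d_o ⇒ d_i = −m·d_o = −(+0.211)·(56.1) = -11.84 cm.
1/f = 1/d_o + 1/d_i = 1/(56.1) + 1/(-11.84) = -0.06663, so f = -15.0 cm.
Since f is negative, the lens is diverging.

f = -15.0 cm (diverging)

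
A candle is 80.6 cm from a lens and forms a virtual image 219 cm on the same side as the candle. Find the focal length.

Virtual image ⇒ d_i = −219 cm.
1/f = 1/d_o + 1/d_i = 1/(80.6) + 1/(-219) = 0.007841, so f = 128 cm.
Since f is positive, the lens is converging.

f = 128 cm (converging)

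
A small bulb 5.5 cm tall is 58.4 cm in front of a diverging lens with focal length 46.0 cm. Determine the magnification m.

m = +0.441

For a diverging lens, f = -46.0 cm.
1/d_i = 1/f − 1/d_o = 1/(-46.00) − 1/(58.4) = -0.03886, so d_i = -25.73 cm.
m = −d_i/d_o = −(-25.73)/(58.4) = +0.441.
The image is virtual, upright and reduced, on the same side as the object.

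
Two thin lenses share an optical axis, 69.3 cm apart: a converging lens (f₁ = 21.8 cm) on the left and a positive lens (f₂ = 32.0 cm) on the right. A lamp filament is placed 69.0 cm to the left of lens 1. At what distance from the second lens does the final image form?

221 cm

Lens 1: 1/d_i1 = 1/f₁ − 1/d_o1 = 1/(21.8) − 1/(69.0) = 0.03138, so d_i1 = 31.87 cm.
The intermediate image is 31.87 cm to the right of lens 1, which is 69.3 − (31.87) = 37.43 cm to the left of lens 2, so d_o2 = +37.43 cm.
Lens 2: 1/d_i2 = 1/f₂ − 1/d_o2 = 1/(32.0) − 1/(37.43) = 0.004533, so d_i2 = 221 cm.
The final image is real, 221 cm to the right of lens 2 (overall magnification ≈ 2.7).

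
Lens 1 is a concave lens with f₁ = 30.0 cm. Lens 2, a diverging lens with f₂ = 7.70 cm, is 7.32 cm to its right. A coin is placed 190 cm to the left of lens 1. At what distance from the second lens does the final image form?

Lens 1 is diverging, so f₁ = −30.0 cm.
Lens 1: 1/d_i1 = 1/f₁ − 1/d_o1 = 1/(-30.0) − 1/(190) = -0.03860, so d_i1 = -25.91 cm.
The intermediate image is 25.91 cm to the left of lens 1 (virtual), which is 7.32 − (-25.91) = 33.23 cm to the left of lens 2, so d_o2 = +33.23 cm.
Lens 2 is diverging, so f₂ = −7.70 cm.
Lens 2: 1/d_i2 = 1/f₂ − 1/d_o2 = 1/(-7.70) − 1/(33.23) = -0.1600, so d_i2 = -6.25 cm.
The final image is virtual, 6.25 cm to the left of lens 2 (overall magnification ≈ 0.026).

6.25 cm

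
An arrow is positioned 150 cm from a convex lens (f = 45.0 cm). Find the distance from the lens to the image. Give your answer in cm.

Thin-lens equation: 1/v = 1/f − 1/u = 1/(45.00) − 1/(150) = 0.02222 − 0.006667 = 0.01556, so v = 64.3 cm.
The image is real, inverted and reduced, on the far side of the lens.

64.3 cm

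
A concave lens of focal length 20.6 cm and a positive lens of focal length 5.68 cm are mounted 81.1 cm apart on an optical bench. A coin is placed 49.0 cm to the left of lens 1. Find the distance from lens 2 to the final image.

6.04 cm

Lens 1 is diverging, so f₁ = −20.6 cm.
Lens 1: 1/d_i1 = 1/f₁ − 1/d_o1 = 1/(-20.6) − 1/(49.0) = -0.06895, so d_i1 = -14.50 cm.
The intermediate image is 14.50 cm to the left of lens 1 (virtual), which is 81.1 − (-14.50) = 95.60 cm to the left of lens 2, so d_o2 = +95.60 cm.
Lens 2: 1/d_i2 = 1/f₂ − 1/d_o2 = 1/(5.68) − 1/(95.60) = 0.1656, so d_i2 = 6.04 cm.
The final image is real, 6.04 cm to the right of lens 2 (overall magnification ≈ -0.019).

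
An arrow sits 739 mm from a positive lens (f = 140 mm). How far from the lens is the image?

Thin-lens equation: 1/v = 1/f − 1/u = 1/(140.0) − 1/(739) = 0.007143 − 0.001353 = 0.005790, so v = 173 mm.
The image is real, inverted and reduced, on the far side of the lens.

173 mm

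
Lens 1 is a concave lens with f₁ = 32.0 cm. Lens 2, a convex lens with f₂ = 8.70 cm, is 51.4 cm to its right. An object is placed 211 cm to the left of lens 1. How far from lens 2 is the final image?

Lens 1 is diverging, so f₁ = −32.0 cm.
Lens 1: 1/d_i1 = 1/f₁ − 1/d_o1 = 1/(-32.0) − 1/(211) = -0.03599, so d_i1 = -27.79 cm.
The intermediate image is 27.79 cm to the left of lens 1 (virtual), which is 51.4 − (-27.79) = 79.19 cm to the left of lens 2, so d_o2 = +79.19 cm.
Lens 2: 1/d_i2 = 1/f₂ − 1/d_o2 = 1/(8.70) − 1/(79.19) = 0.1023, so d_i2 = 9.77 cm.
The final image is real, 9.77 cm to the right of lens 2 (overall magnification ≈ -0.016).

9.77 cm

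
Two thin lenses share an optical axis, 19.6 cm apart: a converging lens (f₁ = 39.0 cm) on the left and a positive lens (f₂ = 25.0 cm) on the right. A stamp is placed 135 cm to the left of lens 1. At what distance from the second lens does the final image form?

Lens 1: 1/d_i1 = 1/f₁ − 1/d_o1 = 1/(39.0) − 1/(135) = 0.01823, so d_i1 = 54.84 cm.
The intermediate image is 54.84 cm to the right of lens 1, which lies 35.24 cm to the right of lens 2 — a virtual object — so d_o2 = −35.24 cm.
Lens 2: 1/d_i2 = 1/f₂ − 1/d_o2 = 1/(25.0) − 1/(-35.24) = 0.06838, so d_i2 = 14.6 cm.
The final image is real, 14.6 cm to the right of lens 2 (overall magnification ≈ -0.17).

14.6 cm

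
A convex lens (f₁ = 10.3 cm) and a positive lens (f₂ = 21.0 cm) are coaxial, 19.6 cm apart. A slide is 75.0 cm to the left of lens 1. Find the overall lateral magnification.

Lens 1: 1/d_i1 = 1/(10.3) − 1/(75.0) = 0.08375, so d_i1 = 11.94 cm; m₁ = −d_i1/d_o1 = -0.1592.
d_o2 = 19.6 − (11.94) = 7.660 cm.
Lens 2: 1/d_i2 = 1/(21.0) − 1/(7.660) = -0.08293, so d_i2 = -12.06 cm; m₂ = −d_i2/d_o2 = +1.574.
m = m₁·m₂ = (-0.1592)(+1.574) = -0.251.

m = -0.251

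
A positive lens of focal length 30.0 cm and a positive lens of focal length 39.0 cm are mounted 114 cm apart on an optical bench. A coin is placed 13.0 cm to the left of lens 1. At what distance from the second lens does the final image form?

Lens 1: 1/d_i1 = 1/f₁ − 1/d_o1 = 1/(30.0) − 1/(13.0) = -0.04359, so d_i1 = -22.94 cm.
The intermediate image is 22.94 cm to the left of lens 1 (virtual), which is 114 − (-22.94) = 136.9 cm to the left of lens 2, so d_o2 = +136.9 cm.
Lens 2: 1/d_i2 = 1/f₂ − 1/d_o2 = 1/(39.0) − 1/(136.9) = 0.01834, so d_i2 = 54.5 cm.
The final image is real, 54.5 cm to the right of lens 2 (overall magnification ≈ -0.70).

54.5 cm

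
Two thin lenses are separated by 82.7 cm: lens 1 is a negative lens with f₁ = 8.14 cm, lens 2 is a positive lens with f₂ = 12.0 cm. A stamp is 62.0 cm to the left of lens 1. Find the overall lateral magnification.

m = -0.0179

f₁ = −8.14 cm (diverging).
Lens 1: 1/d_i1 = 1/(-8.14) − 1/(62.0) = -0.1390, so d_i1 = -7.195 cm; m₁ = −d_i1/d_o1 = +0.1160.
d_o2 = 82.7 − (-7.195) = 89.90 cm.
Lens 2: 1/d_i2 = 1/(12.0) − 1/(89.90) = 0.07221, so d_i2 = 13.85 cm; m₂ = −d_i2/d_o2 = -0.1540.
m = m₁·m₂ = (+0.1160)(-0.1540) = -0.0179.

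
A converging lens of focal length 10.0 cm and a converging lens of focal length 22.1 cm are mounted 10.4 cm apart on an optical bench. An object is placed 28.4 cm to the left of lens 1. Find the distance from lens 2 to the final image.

Lens 1: 1/d_i1 = 1/f₁ − 1/d_o1 = 1/(10.0) − 1/(28.4) = 0.06479, so d_i1 = 15.43 cm.
The intermediate image is 15.43 cm to the right of lens 1, which lies 5.030 cm to the right of lens 2 — a virtual object — so d_o2 = −5.030 cm.
Lens 2: 1/d_i2 = 1/f₂ − 1/d_o2 = 1/(22.1) − 1/(-5.030) = 0.2441, so d_i2 = 4.10 cm.
The final image is real, 4.10 cm to the right of lens 2 (overall magnification ≈ -0.44).

4.10 cm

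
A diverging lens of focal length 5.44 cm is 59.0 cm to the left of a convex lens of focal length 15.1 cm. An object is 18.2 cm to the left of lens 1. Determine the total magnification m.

f₁ = −5.44 cm (diverging).
Lens 1: 1/d_i1 = 1/(-5.44) − 1/(18.2) = -0.2388, so d_i1 = -4.188 cm; m₁ = −d_i1/d_o1 = +0.2301.
d_o2 = 59.0 − (-4.188) = 63.19 cm.
Lens 2: 1/d_i2 = 1/(15.1) − 1/(63.19) = 0.05040, so d_i2 = 19.84 cm; m₂ = −d_i2/d_o2 = -0.3140.
m = m₁·m₂ = (+0.2301)(-0.3140) = -0.0723.

m = -0.0723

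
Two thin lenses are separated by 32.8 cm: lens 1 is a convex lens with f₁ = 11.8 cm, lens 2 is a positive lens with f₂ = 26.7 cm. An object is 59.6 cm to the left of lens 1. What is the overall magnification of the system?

m = -0.765

Lens 1: 1/d_i1 = 1/(11.8) − 1/(59.6) = 0.06797, so d_i1 = 14.71 cm; m₁ = −d_i1/d_o1 = -0.2468.
d_o2 = 32.8 − (14.71) = 18.09 cm.
Lens 2: 1/d_i2 = 1/(26.7) − 1/(18.09) = -0.01783, so d_i2 = -56.10 cm; m₂ = −d_i2/d_o2 = +3.101.
m = m₁·m₂ = (-0.2468)(+3.101) = -0.765.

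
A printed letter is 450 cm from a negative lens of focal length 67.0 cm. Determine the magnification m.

m = +0.130

For a negative lens, f = -67.0 cm.
1/d_i = 1/f − 1/d_o = 1/(-67.00) − 1/(450) = -0.01715, so d_i = -58.32 cm.
m = −d_i/d_o = −(-58.32)/(450) = +0.130.
The image is virtual, upright and reduced, on the same side as the object.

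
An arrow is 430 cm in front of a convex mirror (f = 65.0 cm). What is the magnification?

m = +0.131

For a convex mirror, f = -65.0 cm.
1/d_i = 1/f − 1/d_o = 1/(-65.00) − 1/(430) = -0.01771, so d_i = -56.46 cm.
m = −d_i/d_o = −(-56.46)/(430) = +0.131.
The image is virtual, upright and reduced, behind the mirror.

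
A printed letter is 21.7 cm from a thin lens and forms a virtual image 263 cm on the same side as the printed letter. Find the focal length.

Virtual image ⇒ d_i = −263 cm.
1/f = 1/d_o + 1/d_i = 1/(21.7) + 1/(-263) = 0.04228, so f = 23.7 cm.
Since f is positive, the thin lens is converging.

f = 23.7 cm (converging)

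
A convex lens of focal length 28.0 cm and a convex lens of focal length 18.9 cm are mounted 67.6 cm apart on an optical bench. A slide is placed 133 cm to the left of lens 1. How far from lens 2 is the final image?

Lens 1: 1/d_i1 = 1/f₁ − 1/d_o1 = 1/(28.0) − 1/(133) = 0.02820, so d_i1 = 35.47 cm.
The intermediate image is 35.47 cm to the right of lens 1, which is 67.6 − (35.47) = 32.13 cm to the left of lens 2, so d_o2 = +32.13 cm.
Lens 2: 1/d_i2 = 1/f₂ − 1/d_o2 = 1/(18.9) − 1/(32.13) = 0.02179, so d_i2 = 45.9 cm.
The final image is real, 45.9 cm to the right of lens 2 (overall magnification ≈ 0.38).

45.9 cm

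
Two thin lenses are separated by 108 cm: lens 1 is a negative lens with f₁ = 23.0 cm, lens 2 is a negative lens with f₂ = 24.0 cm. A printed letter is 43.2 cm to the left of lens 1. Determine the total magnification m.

m = +0.0567

f₁ = −23.0 cm (diverging).
Lens 1: 1/d_i1 = 1/(-23.0) − 1/(43.2) = -0.06663, so d_i1 = -15.01 cm; m₁ = −d_i1/d_o1 = +0.3475.
d_o2 = 108 − (-15.01) = 123.0 cm.
f₂ = −24.0 cm (diverging).
Lens 2: 1/d_i2 = 1/(-24.0) − 1/(123.0) = -0.04980, so d_i2 = -20.08 cm; m₂ = −d_i2/d_o2 = +0.1633.
m = m₁·m₂ = (+0.3475)(+0.1633) = +0.0567.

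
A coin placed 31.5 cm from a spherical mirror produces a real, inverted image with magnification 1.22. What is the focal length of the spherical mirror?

f = 17.3 cm (concave)

m = −d_i/d_o ⇒ d_i = −m·d_o = −(-1.22)·(31.5) = 38.43 cm.
1/f = 1/d_o + 1/d_i = 1/(31.5) + 1/(38.43) = 0.05777, so f = 17.3 cm.
Since f is positive, the spherical mirror is concave.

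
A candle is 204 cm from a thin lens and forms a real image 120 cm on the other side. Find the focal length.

f = 75.6 cm (converging)

Real image ⇒ d_i = +120 cm.
1/f = 1/d_o + 1/d_i = 1/(204) + 1/(120) = 0.01324, so f = 75.6 cm.
Since f is positive, the thin lens is converging.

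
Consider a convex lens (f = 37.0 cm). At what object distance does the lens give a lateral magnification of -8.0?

m = −d_i/d_o ⇒ d_i = −m·d_o.
1/f = 1/d_o + 1/d_i = 1/d_o − 1/(m·d_o) = (1 − 1/m)/d_o, so d_o = f(1 − 1/m) = (37.00)(1 − 1/(-8.0)) = 41.6 cm.

41.6 cm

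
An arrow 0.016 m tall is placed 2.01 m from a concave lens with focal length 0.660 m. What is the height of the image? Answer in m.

0.00396 m

For a concave lens, f = -0.660 m.
1/d_i = 1/f − 1/d_o = 1/(-0.6600) − 1/(2.01) = -2.013, so d_i = -0.4969 m.
m = −d_i/d_o = +0.2472.
|h_i| = |m|·h_o = 0.2472 × 0.016 = 0.00396 m. The image is virtual, upright and reduced, on the same side as the object.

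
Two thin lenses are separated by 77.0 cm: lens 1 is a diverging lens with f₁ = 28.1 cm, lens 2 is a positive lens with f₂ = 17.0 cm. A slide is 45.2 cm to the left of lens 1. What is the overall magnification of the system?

m = -0.0843

f₁ = −28.1 cm (diverging).
Lens 1: 1/d_i1 = 1/(-28.1) − 1/(45.2) = -0.05771, so d_i1 = -17.33 cm; m₁ = −d_i1/d_o1 = +0.3834.
d_o2 = 77.0 − (-17.33) = 94.33 cm.
Lens 2: 1/d_i2 = 1/(17.0) − 1/(94.33) = 0.04822, so d_i2 = 20.74 cm; m₂ = −d_i2/d_o2 = -0.2198.
m = m₁·m₂ = (+0.3834)(-0.2198) = -0.0843.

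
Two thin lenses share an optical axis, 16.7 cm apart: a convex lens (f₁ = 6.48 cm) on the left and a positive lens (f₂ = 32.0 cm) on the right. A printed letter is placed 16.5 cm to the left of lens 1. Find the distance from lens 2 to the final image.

Lens 1: 1/d_i1 = 1/f₁ − 1/d_o1 = 1/(6.48) − 1/(16.5) = 0.09371, so d_i1 = 10.67 cm.
The intermediate image is 10.67 cm to the right of lens 1, which is 16.7 − (10.67) = 6.030 cm to the left of lens 2, so d_o2 = +6.030 cm.
Lens 2: 1/d_i2 = 1/f₂ − 1/d_o2 = 1/(32.0) − 1/(6.030) = -0.1346, so d_i2 = -7.43 cm.
The final image is virtual, 7.43 cm to the left of lens 2 (overall magnification ≈ -0.80).

7.43 cm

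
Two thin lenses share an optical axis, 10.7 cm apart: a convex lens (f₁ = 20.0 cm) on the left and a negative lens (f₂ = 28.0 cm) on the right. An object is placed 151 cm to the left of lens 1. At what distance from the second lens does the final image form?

Lens 1: 1/d_i1 = 1/f₁ − 1/d_o1 = 1/(20.0) − 1/(151) = 0.04338, so d_i1 = 23.05 cm.
The intermediate image is 23.05 cm to the right of lens 1, which lies 12.35 cm to the right of lens 2 — a virtual object — so d_o2 = −12.35 cm.
Lens 2 is diverging, so f₂ = −28.0 cm.
Lens 2: 1/d_i2 = 1/f₂ − 1/d_o2 = 1/(-28.0) − 1/(-12.35) = 0.04526, so d_i2 = 22.1 cm.
The final image is real, 22.1 cm to the right of lens 2 (overall magnification ≈ -0.27).

22.1 cm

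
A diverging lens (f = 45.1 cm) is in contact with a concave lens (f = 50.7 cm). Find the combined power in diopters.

P₁ = 1/f₁ = 1/(-0.451 m) = -2.217 D; P₂ = 1/f₂ = 1/(-0.507 m) = -1.972 D.
For thin lenses in contact, P = P₁ + P₂ = (-2.217) + (-1.972) = -4.19 D.

P = -4.19 D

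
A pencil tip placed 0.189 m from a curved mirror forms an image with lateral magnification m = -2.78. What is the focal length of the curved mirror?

m = −d_i/d_o ⇒ d_i = −m·d_o = −(-2.78)·(0.189) = 0.5254 m.
1/f = 1/d_o + 1/d_i = 1/(0.189) + 1/(0.5254) = 7.194, so f = 0.139 m.
Since f is positive, the curved mirror is concave.

f = 0.139 m (concave)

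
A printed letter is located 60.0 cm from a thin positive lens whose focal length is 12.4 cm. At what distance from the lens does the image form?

15.6 cm

Lens equation: 1/v = 1/f − 1/u = 1/(12.40) − 1/(60.0) = 0.08065 − 0.01667 = 0.06398, so v = 15.6 cm.
The image is real, inverted and reduced, on the far side of the lens.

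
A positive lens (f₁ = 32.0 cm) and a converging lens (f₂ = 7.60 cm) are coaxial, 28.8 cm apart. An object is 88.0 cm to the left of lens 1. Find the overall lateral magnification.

Lens 1: 1/d_i1 = 1/(32.0) − 1/(88.0) = 0.01989, so d_i1 = 50.29 cm; m₁ = −d_i1/d_o1 = -0.5715.
d_o2 = 28.8 − (50.29) = -21.49 cm (virtual object).
Lens 2: 1/d_i2 = 1/(7.60) − 1/(-21.49) = 0.1781, so d_i2 = 5.614 cm; m₂ = −d_i2/d_o2 = +0.2613.
m = m₁·m₂ = (-0.5715)(+0.2613) = -0.149.

m = -0.149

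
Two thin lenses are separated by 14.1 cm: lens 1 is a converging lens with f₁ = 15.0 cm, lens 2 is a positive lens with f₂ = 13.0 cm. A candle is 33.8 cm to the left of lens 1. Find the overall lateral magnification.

m = -0.401

Lens 1: 1/d_i1 = 1/(15.0) − 1/(33.8) = 0.03708, so d_i1 = 26.97 cm; m₁ = −d_i1/d_o1 = -0.7979.
d_o2 = 14.1 − (26.97) = -12.87 cm (virtual object).
Lens 2: 1/d_i2 = 1/(13.0) − 1/(-12.87) = 0.1546, so d_i2 = 6.467 cm; m₂ = −d_i2/d_o2 = +0.5025.
m = m₁·m₂ = (-0.7979)(+0.5025) = -0.401.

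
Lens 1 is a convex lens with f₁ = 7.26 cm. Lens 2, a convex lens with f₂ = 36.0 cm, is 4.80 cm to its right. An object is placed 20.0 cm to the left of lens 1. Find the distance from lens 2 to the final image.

Lens 1: 1/d_i1 = 1/f₁ − 1/d_o1 = 1/(7.26) − 1/(20.0) = 0.08774, so d_i1 = 11.40 cm.
The intermediate image is 11.40 cm to the right of lens 1, which lies 6.600 cm to the right of lens 2 — a virtual object — so d_o2 = −6.600 cm.
Lens 2: 1/d_i2 = 1/f₂ − 1/d_o2 = 1/(36.0) − 1/(-6.600) = 0.1793, so d_i2 = 5.58 cm.
The final image is real, 5.58 cm to the right of lens 2 (overall magnification ≈ -0.48).

5.58 cm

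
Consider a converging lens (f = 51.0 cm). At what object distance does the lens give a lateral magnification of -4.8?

61.6 cm

m = −d_i/d_o ⇒ d_i = −m·d_o.
1/f = 1/d_o + 1/d_i = 1/d_o − 1/(m·d_o) = (1 − 1/m)/d_o, so d_o = f(1 − 1/m) = (51.00)(1 − 1/(-4.8)) = 61.6 cm.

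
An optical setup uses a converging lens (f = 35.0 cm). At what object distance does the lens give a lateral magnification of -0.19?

219 cm

m = −d_i/d_o ⇒ d_i = −m·d_o.
1/f = 1/d_o + 1/d_i = 1/d_o − 1/(m·d_o) = (1 − 1/m)/d_o, so d_o = f(1 − 1/m) = (35.00)(1 − 1/(-0.19)) = 219 cm.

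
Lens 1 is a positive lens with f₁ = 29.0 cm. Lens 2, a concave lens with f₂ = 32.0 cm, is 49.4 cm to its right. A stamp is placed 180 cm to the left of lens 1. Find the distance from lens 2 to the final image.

Lens 1: 1/d_i1 = 1/f₁ − 1/d_o1 = 1/(29.0) − 1/(180) = 0.02893, so d_i1 = 34.57 cm.
The intermediate image is 34.57 cm to the right of lens 1, which is 49.4 − (34.57) = 14.83 cm to the left of lens 2, so d_o2 = +14.83 cm.
Lens 2 is diverging, so f₂ = −32.0 cm.
Lens 2: 1/d_i2 = 1/f₂ − 1/d_o2 = 1/(-32.0) − 1/(14.83) = -0.09868, so d_i2 = -10.1 cm.
The final image is virtual, 10.1 cm to the left of lens 2 (overall magnification ≈ -0.13).

10.1 cm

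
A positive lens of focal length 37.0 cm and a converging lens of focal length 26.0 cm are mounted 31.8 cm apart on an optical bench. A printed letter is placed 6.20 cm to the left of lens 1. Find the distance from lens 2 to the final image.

Lens 1: 1/d_i1 = 1/f₁ − 1/d_o1 = 1/(37.0) − 1/(6.20) = -0.1343, so d_i1 = -7.448 cm.
The intermediate image is 7.448 cm to the left of lens 1 (virtual), which is 31.8 − (-7.448) = 39.25 cm to the left of lens 2, so d_o2 = +39.25 cm.
Lens 2: 1/d_i2 = 1/f₂ − 1/d_o2 = 1/(26.0) − 1/(39.25) = 0.01298, so d_i2 = 77.0 cm.
The final image is real, 77.0 cm to the right of lens 2 (overall magnification ≈ -2.4).

77.0 cm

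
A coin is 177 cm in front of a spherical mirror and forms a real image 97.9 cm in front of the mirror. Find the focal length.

f = 63.0 cm (concave)

Real image ⇒ d_i = +97.9 cm.
1/f = 1/d_o + 1/d_i = 1/(177) + 1/(97.9) = 0.01586, so f = 63.0 cm.
Since f is positive, the spherical mirror is concave.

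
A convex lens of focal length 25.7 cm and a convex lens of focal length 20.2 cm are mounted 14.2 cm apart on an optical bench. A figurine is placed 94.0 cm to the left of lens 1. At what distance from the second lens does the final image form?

10.3 cm

Lens 1: 1/d_i1 = 1/f₁ − 1/d_o1 = 1/(25.7) − 1/(94.0) = 0.02827, so d_i1 = 35.37 cm.
The intermediate image is 35.37 cm to the right of lens 1, which lies 21.17 cm to the right of lens 2 — a virtual object — so d_o2 = −21.17 cm.
Lens 2: 1/d_i2 = 1/f₂ − 1/d_o2 = 1/(20.2) − 1/(-21.17) = 0.09674, so d_i2 = 10.3 cm.
The final image is real, 10.3 cm to the right of lens 2 (overall magnification ≈ -0.18).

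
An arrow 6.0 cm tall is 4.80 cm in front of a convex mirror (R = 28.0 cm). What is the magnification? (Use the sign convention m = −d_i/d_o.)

m = +0.745

f = R/2 = 28.0/2 = 14.00 cm; for a convex mirror, f = -14.00 cm.
1/d_i = 1/f − 1/d_o = 1/(-14.00) − 1/(4.80) = -0.2798, so d_i = -3.574 cm.
m = −d_i/d_o = −(-3.574)/(4.80) = +0.745.
The image is virtual, upright and reduced, behind the mirror.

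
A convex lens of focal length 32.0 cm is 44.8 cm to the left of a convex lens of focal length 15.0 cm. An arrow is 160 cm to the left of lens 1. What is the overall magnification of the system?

Lens 1: 1/d_i1 = 1/(32.0) − 1/(160) = 0.02500, so d_i1 = 40.00 cm; m₁ = −d_i1/d_o1 = -0.2500.
d_o2 = 44.8 − (40.00) = 4.800 cm.
Lens 2: 1/d_i2 = 1/(15.0) − 1/(4.800) = -0.1417, so d_i2 = -7.059 cm; m₂ = −d_i2/d_o2 = +1.471.
m = m₁·m₂ = (-0.2500)(+1.471) = -0.368.

m = -0.368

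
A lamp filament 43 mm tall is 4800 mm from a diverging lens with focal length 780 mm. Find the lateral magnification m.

m = +0.140

For a diverging lens, f = -780 mm.
1/d_i = 1/f − 1/d_o = 1/(-780.0) − 1/(4800) = -0.001490, so d_i = -671.0 mm.
m = −d_i/d_o = −(-671.0)/(4800) = +0.140.
The image is virtual, upright and reduced, on the same side as the object.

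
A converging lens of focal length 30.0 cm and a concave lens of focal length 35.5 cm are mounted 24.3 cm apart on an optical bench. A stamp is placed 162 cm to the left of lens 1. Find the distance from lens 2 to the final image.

Lens 1: 1/d_i1 = 1/f₁ − 1/d_o1 = 1/(30.0) − 1/(162) = 0.02716, so d_i1 = 36.82 cm.
The intermediate image is 36.82 cm to the right of lens 1, which lies 12.52 cm to the right of lens 2 — a virtual object — so d_o2 = −12.52 cm.
Lens 2 is diverging, so f₂ = −35.5 cm.
Lens 2: 1/d_i2 = 1/f₂ − 1/d_o2 = 1/(-35.5) − 1/(-12.52) = 0.05170, so d_i2 = 19.3 cm.
The final image is real, 19.3 cm to the right of lens 2 (overall magnification ≈ -0.35).

19.3 cm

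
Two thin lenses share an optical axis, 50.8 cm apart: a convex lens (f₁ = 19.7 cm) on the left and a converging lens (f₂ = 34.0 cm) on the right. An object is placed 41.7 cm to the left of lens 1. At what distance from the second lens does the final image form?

22.3 cm

Lens 1: 1/d_i1 = 1/f₁ − 1/d_o1 = 1/(19.7) − 1/(41.7) = 0.02678, so d_i1 = 37.34 cm.
The intermediate image is 37.34 cm to the right of lens 1, which is 50.8 − (37.34) = 13.46 cm to the left of lens 2, so d_o2 = +13.46 cm.
Lens 2: 1/d_i2 = 1/f₂ − 1/d_o2 = 1/(34.0) − 1/(13.46) = -0.04488, so d_i2 = -22.3 cm.
The final image is virtual, 22.3 cm to the left of lens 2 (overall magnification ≈ -1.5).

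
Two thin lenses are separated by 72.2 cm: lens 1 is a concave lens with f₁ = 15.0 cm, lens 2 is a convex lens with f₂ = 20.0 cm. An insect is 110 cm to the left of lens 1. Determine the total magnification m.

f₁ = −15.0 cm (diverging).
Lens 1: 1/d_i1 = 1/(-15.0) − 1/(110) = -0.07576, so d_i1 = -13.20 cm; m₁ = −d_i1/d_o1 = +0.1200.
d_o2 = 72.2 − (-13.20) = 85.40 cm.
Lens 2: 1/d_i2 = 1/(20.0) − 1/(85.40) = 0.03829, so d_i2 = 26.12 cm; m₂ = −d_i2/d_o2 = -0.3058.
m = m₁·m₂ = (+0.1200)(-0.3058) = -0.0367.

m = -0.0367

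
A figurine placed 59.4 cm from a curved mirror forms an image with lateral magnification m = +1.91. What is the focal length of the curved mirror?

f = 125 cm (concave)

m = −d_i/d_o ⇒ d_i = −m·d_o = −(+1.91)·(59.4) = -113.5 cm.
1/f = 1/d_o + 1/d_i = 1/(59.4) + 1/(-113.5) = 0.008024, so f = 125 cm.
Since f is positive, the curved mirror is concave.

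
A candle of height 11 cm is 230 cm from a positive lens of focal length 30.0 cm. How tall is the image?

1.65 cm

1/d_i = 1/f − 1/d_o = 1/(30.00) − 1/(230) = 0.02899, so d_i = 34.50 cm.
m = −d_i/d_o = -0.1500.
|h_i| = |m|·h_o = 0.1500 × 11 = 1.65 cm. The image is real, inverted and reduced, on the far side of the lens.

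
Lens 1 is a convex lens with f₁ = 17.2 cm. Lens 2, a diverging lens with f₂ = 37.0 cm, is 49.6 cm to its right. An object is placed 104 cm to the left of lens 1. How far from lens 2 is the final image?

16.3 cm

Lens 1: 1/d_i1 = 1/f₁ − 1/d_o1 = 1/(17.2) − 1/(104) = 0.04852, so d_i1 = 20.61 cm.
The intermediate image is 20.61 cm to the right of lens 1, which is 49.6 − (20.61) = 28.99 cm to the left of lens 2, so d_o2 = +28.99 cm.
Lens 2 is diverging, so f₂ = −37.0 cm.
Lens 2: 1/d_i2 = 1/f₂ − 1/d_o2 = 1/(-37.0) − 1/(28.99) = -0.06152, so d_i2 = -16.3 cm.
The final image is virtual, 16.3 cm to the left of lens 2 (overall magnification ≈ -0.11).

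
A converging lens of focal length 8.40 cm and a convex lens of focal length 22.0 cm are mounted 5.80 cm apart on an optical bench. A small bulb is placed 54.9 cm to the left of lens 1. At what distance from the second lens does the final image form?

Lens 1: 1/d_i1 = 1/f₁ − 1/d_o1 = 1/(8.40) − 1/(54.9) = 0.1008, so d_i1 = 9.917 cm.
The intermediate image is 9.917 cm to the right of lens 1, which lies 4.117 cm to the right of lens 2 — a virtual object — so d_o2 = −4.117 cm.
Lens 2: 1/d_i2 = 1/f₂ − 1/d_o2 = 1/(22.0) − 1/(-4.117) = 0.2883, so d_i2 = 3.47 cm.
The final image is real, 3.47 cm to the right of lens 2 (overall magnification ≈ -0.15).

3.47 cm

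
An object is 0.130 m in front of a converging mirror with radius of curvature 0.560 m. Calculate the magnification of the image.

f = R/2 = 0.560/2 = 0.2800 m.
1/d_i = 1/f − 1/d_o = 1/(0.2800) − 1/(0.130) = -4.121, so d_i = -0.2427 m.
m = −d_i/d_o = −(-0.2427)/(0.130) = +1.87.
The image is virtual, upright and enlarged, behind the mirror.

m = +1.87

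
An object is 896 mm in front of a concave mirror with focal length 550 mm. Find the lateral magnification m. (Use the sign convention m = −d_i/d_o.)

1/d_i = 1/f − 1/d_o = 1/(550.0) − 1/(896) = 0.0007021, so d_i = 1424 mm.
m = −d_i/d_o = −(1424)/(896) = -1.59.
The image is real, inverted and enlarged, in front of the mirror.

m = -1.59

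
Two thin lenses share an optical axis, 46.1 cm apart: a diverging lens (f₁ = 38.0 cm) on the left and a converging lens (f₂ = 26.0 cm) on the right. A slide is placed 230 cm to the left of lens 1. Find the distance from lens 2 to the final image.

38.8 cm

Lens 1 is diverging, so f₁ = −38.0 cm.
Lens 1: 1/d_i1 = 1/f₁ − 1/d_o1 = 1/(-38.0) − 1/(230) = -0.03066, so d_i1 = -32.61 cm.
The intermediate image is 32.61 cm to the left of lens 1 (virtual), which is 46.1 − (-32.61) = 78.71 cm to the left of lens 2, so d_o2 = +78.71 cm.
Lens 2: 1/d_i2 = 1/f₂ − 1/d_o2 = 1/(26.0) − 1/(78.71) = 0.02576, so d_i2 = 38.8 cm.
The final image is real, 38.8 cm to the right of lens 2 (overall magnification ≈ -0.070).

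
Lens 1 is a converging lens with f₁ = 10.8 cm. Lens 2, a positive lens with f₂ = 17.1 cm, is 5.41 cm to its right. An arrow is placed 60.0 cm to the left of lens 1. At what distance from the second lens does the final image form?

5.34 cm

Lens 1: 1/d_i1 = 1/f₁ − 1/d_o1 = 1/(10.8) − 1/(60.0) = 0.07593, so d_i1 = 13.17 cm.
The intermediate image is 13.17 cm to the right of lens 1, which lies 7.760 cm to the right of lens 2 — a virtual object — so d_o2 = −7.760 cm.
Lens 2: 1/d_i2 = 1/f₂ − 1/d_o2 = 1/(17.1) − 1/(-7.760) = 0.1873, so d_i2 = 5.34 cm.
The final image is real, 5.34 cm to the right of lens 2 (overall magnification ≈ -0.15).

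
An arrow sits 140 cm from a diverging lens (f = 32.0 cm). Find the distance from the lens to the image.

26.0 cm

For a diverging lens, f = -32.0 cm.
Lens equation: 1/q = 1/f − 1/p = 1/(-32.00) − 1/(140) = -0.03125 − 0.007143 = -0.03839, so q = -26.0 cm.
The image is virtual, upright and reduced, on the same side as the object.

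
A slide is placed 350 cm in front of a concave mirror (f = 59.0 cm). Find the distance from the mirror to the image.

Mirror equation: 1/v = 1/f − 1/u = 1/(59.00) − 1/(350) = 0.01695 − 0.002857 = 0.01409, so v = 71.0 cm.
The image is real, inverted and reduced, in front of the mirror.

71.0 cm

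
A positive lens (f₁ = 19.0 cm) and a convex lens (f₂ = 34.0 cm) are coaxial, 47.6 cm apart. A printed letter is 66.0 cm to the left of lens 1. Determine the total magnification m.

Lens 1: 1/d_i1 = 1/(19.0) − 1/(66.0) = 0.03748, so d_i1 = 26.68 cm; m₁ = −d_i1/d_o1 = -0.4042.
d_o2 = 47.6 − (26.68) = 20.92 cm.
Lens 2: 1/d_i2 = 1/(34.0) − 1/(20.92) = -0.01839, so d_i2 = -54.38 cm; m₂ = −d_i2/d_o2 = +2.599.
m = m₁·m₂ = (-0.4042)(+2.599) = -1.05.

m = -1.05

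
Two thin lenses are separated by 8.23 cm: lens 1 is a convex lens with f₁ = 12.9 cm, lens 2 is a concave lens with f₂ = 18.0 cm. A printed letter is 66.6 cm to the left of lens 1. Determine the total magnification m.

m = -0.423

Lens 1: 1/d_i1 = 1/(12.9) − 1/(66.6) = 0.06250, so d_i1 = 16.00 cm; m₁ = −d_i1/d_o1 = -0.2402.
d_o2 = 8.23 − (16.00) = -7.770 cm (virtual object).
f₂ = −18.0 cm (diverging).
Lens 2: 1/d_i2 = 1/(-18.0) − 1/(-7.770) = 0.07314, so d_i2 = 13.67 cm; m₂ = −d_i2/d_o2 = +1.760.
m = m₁·m₂ = (-0.2402)(+1.760) = -0.423.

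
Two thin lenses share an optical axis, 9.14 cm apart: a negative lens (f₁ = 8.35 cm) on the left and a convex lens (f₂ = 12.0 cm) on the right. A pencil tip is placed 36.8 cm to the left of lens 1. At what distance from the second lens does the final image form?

48.5 cm

Lens 1 is diverging, so f₁ = −8.35 cm.
Lens 1: 1/d_i1 = 1/f₁ − 1/d_o1 = 1/(-8.35) − 1/(36.8) = -0.1469, so d_i1 = -6.806 cm.
The intermediate image is 6.806 cm to the left of lens 1 (virtual), which is 9.14 − (-6.806) = 15.95 cm to the left of lens 2, so d_o2 = +15.95 cm.
Lens 2: 1/d_i2 = 1/f₂ − 1/d_o2 = 1/(12.0) − 1/(15.95) = 0.02064, so d_i2 = 48.5 cm.
The final image is real, 48.5 cm to the right of lens 2 (overall magnification ≈ -0.56).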